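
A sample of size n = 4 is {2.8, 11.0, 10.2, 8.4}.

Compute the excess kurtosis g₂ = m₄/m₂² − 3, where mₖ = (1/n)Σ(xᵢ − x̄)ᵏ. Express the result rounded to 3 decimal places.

-0.908

x̄ = 8.1000
Σ(xᵢ − x̄)² = 41.0000 ⇒ m₂ = 10.25000
Σ(xᵢ − x̄)⁴ = 879.2324 ⇒ m₄ = 219.80810
m₂² = 105.06250
g₂ = m₄/m₂² − 3 = 2.09217 − 3 ≈ -0.908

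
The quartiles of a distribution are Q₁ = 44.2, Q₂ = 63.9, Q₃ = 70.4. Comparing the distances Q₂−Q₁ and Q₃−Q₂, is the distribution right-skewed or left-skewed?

left-skewed

Q₂ − Q₁ = 19.7;  Q₃ − Q₂ = 6.5
Q₂ − Q₁ > Q₃ − Q₂ ⇒ the lower half is more spread out ⇒ left-skewed.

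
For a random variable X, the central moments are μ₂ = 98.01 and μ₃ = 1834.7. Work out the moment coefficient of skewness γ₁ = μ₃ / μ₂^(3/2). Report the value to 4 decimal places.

σ = √μ₂ = √98.01 = 9.90000
σ³ = μ₂^(3/2) = 970.29900
γ₁ = μ₃/σ³ = 1834.7 / 970.29900 ≈ 1.8909

1.8909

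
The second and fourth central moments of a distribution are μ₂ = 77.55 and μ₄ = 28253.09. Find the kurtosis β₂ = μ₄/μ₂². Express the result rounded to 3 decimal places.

4.698

μ₂² = 77.55² = 6014.00250
μ₄/μ₂² = 28253.09 / 6014.00250 = 4.69788
β₂ ≈ 4.698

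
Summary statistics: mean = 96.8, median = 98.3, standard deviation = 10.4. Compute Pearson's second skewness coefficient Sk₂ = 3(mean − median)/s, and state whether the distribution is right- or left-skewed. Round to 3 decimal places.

-0.433, left-skewed

Sk₂ = 3(96.8 − 98.3) / 10.4 = 3 × -1.5000 / 10.4
    = -4.5000 / 10.4 ≈ -0.433
Sk₂ < 0 ⇒ mean < median ⇒ left-skewed (negative skew).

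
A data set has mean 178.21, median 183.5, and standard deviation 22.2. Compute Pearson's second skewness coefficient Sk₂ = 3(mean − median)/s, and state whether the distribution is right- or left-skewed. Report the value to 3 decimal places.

-0.715, left-skewed

Sk₂ = 3(178.21 − 183.5) / 22.2 = 3 × -5.2900 / 22.2
    = -15.8700 / 22.2 ≈ -0.715
Sk₂ < 0 ⇒ mean < median ⇒ left-skewed (negative skew).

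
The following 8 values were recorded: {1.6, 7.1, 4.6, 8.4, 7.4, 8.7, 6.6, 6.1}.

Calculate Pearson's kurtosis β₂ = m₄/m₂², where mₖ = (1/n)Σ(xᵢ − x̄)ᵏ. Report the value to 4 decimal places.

x̄ = 6.3125
Σ(xᵢ − x̄)² = 37.1288 ⇒ m₂ = 4.64109
Σ(xᵢ − x̄)⁴ = 555.0536 ⇒ m₄ = 69.38169
m₂² = 21.53975
β₂ = m₄/m₂² = 69.38169 / 21.53975 ≈ 3.2211

3.2211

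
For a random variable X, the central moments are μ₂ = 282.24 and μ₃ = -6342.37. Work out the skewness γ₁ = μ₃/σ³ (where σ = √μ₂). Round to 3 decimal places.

σ = √μ₂ = √282.24 = 16.80000
σ³ = μ₂^(3/2) = 4741.63200
γ₁ = μ₃/σ³ = -6342.37 / 4741.63200 ≈ -1.338

-1.338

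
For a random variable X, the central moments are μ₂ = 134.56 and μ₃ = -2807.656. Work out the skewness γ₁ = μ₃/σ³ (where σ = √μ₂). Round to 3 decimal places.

-1.799

σ = √μ₂ = √134.56 = 11.60000
σ³ = μ₂^(3/2) = 1560.89600
γ₁ = μ₃/σ³ = -2807.656 / 1560.89600 ≈ -1.799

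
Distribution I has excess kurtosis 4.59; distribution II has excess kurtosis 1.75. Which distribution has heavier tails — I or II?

Higher excess kurtosis ⇒ heavier tails relative to the normal distribution.
4.59 vs 1.75: the larger is 4.59, so I has heavier tails.

I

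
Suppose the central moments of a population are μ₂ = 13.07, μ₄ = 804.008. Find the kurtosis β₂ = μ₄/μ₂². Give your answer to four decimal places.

μ₂² = 13.07² = 170.82490
μ₄/μ₂² = 804.008 / 170.82490 = 4.70662
β₂ ≈ 4.7066

4.7066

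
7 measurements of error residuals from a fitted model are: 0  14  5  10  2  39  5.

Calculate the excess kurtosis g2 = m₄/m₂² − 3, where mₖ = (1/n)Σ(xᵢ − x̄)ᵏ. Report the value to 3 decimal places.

x̄ = 10.7143
Σ(xᵢ − x̄)² = 1067.4286 ⇒ m₂ = 152.48980
Σ(xᵢ − x̄)⁴ = 661324.6764 ⇒ m₄ = 94474.95377
m₂² = 23253.13786
g2 = m₄/m₂² − 3 = 4.06289 − 3 ≈ 1.063

1.063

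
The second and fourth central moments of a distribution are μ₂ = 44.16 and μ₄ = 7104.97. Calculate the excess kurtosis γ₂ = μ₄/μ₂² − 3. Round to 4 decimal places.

μ₂² = 44.16² = 1950.10560
μ₄/μ₂² = 7104.97 / 1950.10560 = 3.64338
γ₂ = 3.64338 − 3 ≈ 0.6434

0.6434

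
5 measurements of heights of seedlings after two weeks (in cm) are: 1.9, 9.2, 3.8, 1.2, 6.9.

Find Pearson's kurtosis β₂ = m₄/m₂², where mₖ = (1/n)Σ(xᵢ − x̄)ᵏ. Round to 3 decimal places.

1.571

x̄ = 4.6000
Σ(xᵢ − x̄)² = 45.9400 ⇒ m₂ = 9.18800
Σ(xᵢ − x̄)⁴ = 662.9170 ⇒ m₄ = 132.58340
m₂² = 84.41934
β₂ = m₄/m₂² = 132.58340 / 84.41934 ≈ 1.571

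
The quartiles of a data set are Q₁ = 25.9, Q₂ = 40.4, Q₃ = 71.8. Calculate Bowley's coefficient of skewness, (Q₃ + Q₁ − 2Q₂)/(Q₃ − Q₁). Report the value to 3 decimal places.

0.368

numerator: Q₃ + Q₁ − 2Q₂ = 71.8 + 25.9 − 2×40.4 = 16.9000
denominator: Q₃ − Q₁ = 71.8 − 25.9 = 45.9000
Bowley skewness = 16.9000 / 45.9000 ≈ 0.368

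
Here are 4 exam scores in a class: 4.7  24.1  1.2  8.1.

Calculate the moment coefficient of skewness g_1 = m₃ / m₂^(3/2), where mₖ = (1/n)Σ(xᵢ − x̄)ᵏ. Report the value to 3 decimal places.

0.894

x̄ = (4.7 + 24.1 + 1.2 + 8.1) / 4 = 9.5250
deviations (xᵢ − x̄): -4.8250, 14.5750, -8.3250, -1.4250
Σ(xᵢ − x̄)² = 307.0475 ⇒ m₂ = 307.0475/4 = 76.76188
Σ(xᵢ − x̄)³ = 2403.9844 ⇒ m₃ = 2403.9844/4 = 600.99609
m₂^(3/2) = 76.76188^(1.5) = 672.54037
g_1 = m₃ / m₂^(3/2) = 600.99609 / 672.54037 ≈ 0.894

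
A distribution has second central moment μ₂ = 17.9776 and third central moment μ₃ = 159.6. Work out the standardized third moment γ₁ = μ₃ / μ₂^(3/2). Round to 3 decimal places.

σ = √μ₂ = √17.9776 = 4.24000
σ³ = μ₂^(3/2) = 76.22502
γ₁ = μ₃/σ³ = 159.6 / 76.22502 ≈ 2.094

2.094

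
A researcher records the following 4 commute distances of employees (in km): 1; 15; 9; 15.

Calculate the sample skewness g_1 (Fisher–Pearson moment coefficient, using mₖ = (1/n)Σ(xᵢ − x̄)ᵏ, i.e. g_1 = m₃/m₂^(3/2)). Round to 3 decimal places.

-0.633

x̄ = (1 + 15 + 9 + 15) / 4 = 10.0000
deviations (xᵢ − x̄): -9.0000, 5.0000, -1.0000, 5.0000
Σ(xᵢ − x̄)² = 132.0000 ⇒ m₂ = 132.0000/4 = 33.00000
Σ(xᵢ − x̄)³ = -480.0000 ⇒ m₃ = -480.0000/4 = -120.00000
m₂^(3/2) = 33.00000^(1.5) = 189.57057
g_1 = m₃ / m₂^(3/2) = -120.00000 / 189.57057 ≈ -0.633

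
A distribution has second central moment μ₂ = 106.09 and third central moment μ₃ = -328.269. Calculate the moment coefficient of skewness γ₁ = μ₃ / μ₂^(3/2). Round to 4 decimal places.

-0.3004

σ = √μ₂ = √106.09 = 10.30000
σ³ = μ₂^(3/2) = 1092.72700
γ₁ = μ₃/σ³ = -328.269 / 1092.72700 ≈ -0.3004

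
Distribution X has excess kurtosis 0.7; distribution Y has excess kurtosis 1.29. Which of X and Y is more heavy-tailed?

Y

Higher excess kurtosis ⇒ heavier tails relative to the normal distribution.
0.7 vs 1.29: the larger is 1.29, so Y has heavier tails.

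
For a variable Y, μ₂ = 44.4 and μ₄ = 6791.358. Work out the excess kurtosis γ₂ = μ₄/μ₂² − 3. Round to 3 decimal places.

μ₂² = 44.4² = 1971.36000
μ₄/μ₂² = 6791.358 / 1971.36000 = 3.44501
γ₂ = 3.44501 − 3 ≈ 0.445

0.445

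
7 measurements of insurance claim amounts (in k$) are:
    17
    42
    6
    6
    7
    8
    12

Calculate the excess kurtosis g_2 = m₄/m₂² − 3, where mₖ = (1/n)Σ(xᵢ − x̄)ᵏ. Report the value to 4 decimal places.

x̄ = 14.0000
Σ(xᵢ − x̄)² = 1010.0000 ⇒ m₂ = 144.28571
Σ(xᵢ − x̄)⁴ = 626642.0000 ⇒ m₄ = 89520.28571
m₂² = 20818.36735
g_2 = m₄/m₂² − 3 = 4.30006 − 3 ≈ 1.3001

1.3001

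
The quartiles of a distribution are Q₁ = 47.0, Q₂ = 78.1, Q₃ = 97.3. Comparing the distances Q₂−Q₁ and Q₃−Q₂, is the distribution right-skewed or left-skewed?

Q₂ − Q₁ = 31.1;  Q₃ − Q₂ = 19.2
Q₂ − Q₁ > Q₃ − Q₂ ⇒ the lower half is more spread out ⇒ left-skewed.

left-skewed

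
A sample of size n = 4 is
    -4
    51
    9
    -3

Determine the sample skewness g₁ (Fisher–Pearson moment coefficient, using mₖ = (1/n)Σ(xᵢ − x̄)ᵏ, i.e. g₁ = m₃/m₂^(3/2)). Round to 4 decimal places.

x̄ = (-4 + 51 + 9 - 3) / 4 = 13.2500
deviations (xᵢ − x̄): -17.2500, 37.7500, -4.2500, -16.2500
Σ(xᵢ − x̄)² = 2004.7500 ⇒ m₂ = 2004.7500/4 = 501.18750
Σ(xᵢ − x̄)³ = 44295.3750 ⇒ m₃ = 44295.3750/4 = 11073.84375
m₂^(3/2) = 501.18750^(1.5) = 11220.19349
g₁ = m₃ / m₂^(3/2) = 11073.84375 / 11220.19349 ≈ 0.9870

0.9870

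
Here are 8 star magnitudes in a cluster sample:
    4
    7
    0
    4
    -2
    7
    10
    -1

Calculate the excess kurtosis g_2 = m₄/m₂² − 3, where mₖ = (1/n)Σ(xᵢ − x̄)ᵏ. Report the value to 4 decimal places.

-1.3198

x̄ = 3.6250
Σ(xᵢ − x̄)² = 129.8750 ⇒ m₂ = 16.23438
Σ(xᵢ − x̄)⁴ = 3542.5566 ⇒ m₄ = 442.81958
m₂² = 263.55493
g_2 = m₄/m₂² − 3 = 1.68018 − 3 ≈ -1.3198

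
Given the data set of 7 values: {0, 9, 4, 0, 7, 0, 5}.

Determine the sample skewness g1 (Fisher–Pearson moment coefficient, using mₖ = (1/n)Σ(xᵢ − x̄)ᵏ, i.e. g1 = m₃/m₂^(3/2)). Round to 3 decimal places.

0.239

x̄ = (0 + 9 + 4 + 0 + 7 + 0 + 5) / 7 = 3.5714
deviations (xᵢ − x̄): -3.5714, 5.4286, 0.4286, -3.5714, 3.4286, -3.5714, 1.4286
Σ(xᵢ − x̄)² = 81.7143 ⇒ m₂ = 81.7143/7 = 11.67347
Σ(xᵢ − x̄)³ = 66.6122 ⇒ m₃ = 66.6122/7 = 9.51603
m₂^(3/2) = 11.67347^(1.5) = 39.88411
g1 = m₃ / m₂^(3/2) = 9.51603 / 39.88411 ≈ 0.239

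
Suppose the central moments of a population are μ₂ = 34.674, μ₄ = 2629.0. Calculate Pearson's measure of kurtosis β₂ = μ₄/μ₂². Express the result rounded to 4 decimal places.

2.1867

μ₂² = 34.674² = 1202.28628
μ₄/μ₂² = 2629.0 / 1202.28628 = 2.18667
β₂ ≈ 2.1867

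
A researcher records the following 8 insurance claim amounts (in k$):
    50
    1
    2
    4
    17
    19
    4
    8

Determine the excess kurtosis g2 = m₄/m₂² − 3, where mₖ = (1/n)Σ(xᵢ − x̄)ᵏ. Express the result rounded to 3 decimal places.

1.338

x̄ = 13.1250
Σ(xᵢ − x̄)² = 1872.8750 ⇒ m₂ = 234.10938
Σ(xᵢ − x̄)⁴ = 1901867.0879 ⇒ m₄ = 237733.38599
m₂² = 54807.19946
g2 = m₄/m₂² − 3 = 4.33763 − 3 ≈ 1.338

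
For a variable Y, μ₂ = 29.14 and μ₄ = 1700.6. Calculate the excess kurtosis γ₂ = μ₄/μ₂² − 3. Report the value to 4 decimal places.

-0.9973

μ₂² = 29.14² = 849.13960
μ₄/μ₂² = 1700.6 / 849.13960 = 2.00273
γ₂ = 2.00273 − 3 ≈ -0.9973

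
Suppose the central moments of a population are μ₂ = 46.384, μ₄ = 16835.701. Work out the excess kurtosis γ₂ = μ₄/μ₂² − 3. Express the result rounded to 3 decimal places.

4.825

μ₂² = 46.384² = 2151.47546
μ₄/μ₂² = 16835.701 / 2151.47546 = 7.82519
γ₂ = 7.82519 − 3 ≈ 4.825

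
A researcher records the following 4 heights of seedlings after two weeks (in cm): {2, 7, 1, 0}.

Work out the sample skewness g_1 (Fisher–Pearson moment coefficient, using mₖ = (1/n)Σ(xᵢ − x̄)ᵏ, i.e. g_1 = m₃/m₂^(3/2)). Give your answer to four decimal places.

x̄ = (2 + 7 + 1 + 0) / 4 = 2.5000
deviations (xᵢ − x̄): -0.5000, 4.5000, -1.5000, -2.5000
Σ(xᵢ − x̄)² = 29.0000 ⇒ m₂ = 29.0000/4 = 7.25000
Σ(xᵢ − x̄)³ = 72.0000 ⇒ m₃ = 72.0000/4 = 18.00000
m₂^(3/2) = 7.25000^(1.5) = 19.52122
g_1 = m₃ / m₂^(3/2) = 18.00000 / 19.52122 ≈ 0.9221

0.9221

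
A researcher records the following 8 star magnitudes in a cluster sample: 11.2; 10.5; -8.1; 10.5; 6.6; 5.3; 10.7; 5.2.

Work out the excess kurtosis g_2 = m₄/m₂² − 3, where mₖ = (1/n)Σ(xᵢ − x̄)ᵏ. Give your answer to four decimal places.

x̄ = 6.4875
Σ(xᵢ − x̄)² = 288.0287 ⇒ m₂ = 36.00359
Σ(xᵢ − x̄)⁴ = 46613.0157 ⇒ m₄ = 5826.62696
m₂² = 1296.25876
g_2 = m₄/m₂² − 3 = 4.49496 − 3 ≈ 1.4950

1.4950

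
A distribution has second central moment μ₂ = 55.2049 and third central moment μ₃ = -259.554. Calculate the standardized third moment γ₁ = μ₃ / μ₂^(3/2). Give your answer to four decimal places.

-0.6328

σ = √μ₂ = √55.2049 = 7.43000
σ³ = μ₂^(3/2) = 410.17241
γ₁ = μ₃/σ³ = -259.554 / 410.17241 ≈ -0.6328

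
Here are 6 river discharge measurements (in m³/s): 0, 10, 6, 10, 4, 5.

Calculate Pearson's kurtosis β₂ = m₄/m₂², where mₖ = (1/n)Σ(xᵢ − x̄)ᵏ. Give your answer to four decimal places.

2.0048

x̄ = 5.8333
Σ(xᵢ − x̄)² = 72.8333 ⇒ m₂ = 12.13889
Σ(xᵢ − x̄)⁴ = 1772.4861 ⇒ m₄ = 295.41435
m₂² = 147.35262
β₂ = m₄/m₂² = 295.41435 / 147.35262 ≈ 2.0048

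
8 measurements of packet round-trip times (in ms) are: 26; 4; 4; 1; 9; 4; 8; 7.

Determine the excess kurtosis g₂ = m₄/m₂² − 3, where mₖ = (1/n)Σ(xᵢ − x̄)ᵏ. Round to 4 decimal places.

1.9584

x̄ = 7.8750
Σ(xᵢ − x̄)² = 422.8750 ⇒ m₂ = 52.85938
Σ(xᵢ − x̄)⁴ = 110835.1504 ⇒ m₄ = 13854.39380
m₂² = 2794.11353
g₂ = m₄/m₂² − 3 = 4.95842 − 3 ≈ 1.9584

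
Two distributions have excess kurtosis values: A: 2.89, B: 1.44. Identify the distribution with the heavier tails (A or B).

A

Higher excess kurtosis ⇒ heavier tails relative to the normal distribution.
2.89 vs 1.44: the larger is 2.89, so A has heavier tails.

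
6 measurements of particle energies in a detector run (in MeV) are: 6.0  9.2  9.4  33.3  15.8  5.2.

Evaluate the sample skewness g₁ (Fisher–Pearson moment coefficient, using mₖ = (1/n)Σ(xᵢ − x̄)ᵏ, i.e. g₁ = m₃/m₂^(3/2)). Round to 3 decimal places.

x̄ = (6.0 + 9.2 + 9.4 + 33.3 + 15.8 + 5.2) / 6 = 13.1500
deviations (xᵢ − x̄): -7.1500, -3.9500, -3.7500, 20.1500, 2.6500, -7.9500
Σ(xᵢ − x̄)² = 557.0350 ⇒ m₂ = 557.0350/6 = 92.83917
Σ(xᵢ − x̄)³ = 7217.6130 ⇒ m₃ = 7217.6130/6 = 1202.93550
m₂^(3/2) = 92.83917^(1.5) = 894.53400
g₁ = m₃ / m₂^(3/2) = 1202.93550 / 894.53400 ≈ 1.345

1.345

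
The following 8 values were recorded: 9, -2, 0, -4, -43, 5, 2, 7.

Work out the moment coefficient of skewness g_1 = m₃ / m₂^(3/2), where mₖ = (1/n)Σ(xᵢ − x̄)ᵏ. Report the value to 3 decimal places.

x̄ = (9 - 2 + 0 - 4 - 43 + 5 + 2 + 7) / 8 = -3.2500
deviations (xᵢ − x̄): 12.2500, 1.2500, 3.2500, -0.7500, -39.7500, 8.2500, 5.2500, 10.2500
Σ(xᵢ − x̄)² = 1943.5000 ⇒ m₂ = 1943.5000/8 = 242.93750
Σ(xᵢ − x̄)³ = -59150.2500 ⇒ m₃ = -59150.2500/8 = -7393.78125
m₂^(3/2) = 242.93750^(1.5) = 3786.53379
g_1 = m₃ / m₂^(3/2) = -7393.78125 / 3786.53379 ≈ -1.953

-1.953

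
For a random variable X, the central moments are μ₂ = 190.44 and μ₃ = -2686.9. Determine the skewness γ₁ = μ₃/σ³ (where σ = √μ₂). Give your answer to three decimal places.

σ = √μ₂ = √190.44 = 13.80000
σ³ = μ₂^(3/2) = 2628.07200
γ₁ = μ₃/σ³ = -2686.9 / 2628.07200 ≈ -1.022

-1.022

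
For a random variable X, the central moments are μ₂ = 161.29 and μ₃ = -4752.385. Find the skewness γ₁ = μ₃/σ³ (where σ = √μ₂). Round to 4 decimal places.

-2.3201

σ = √μ₂ = √161.29 = 12.70000
σ³ = μ₂^(3/2) = 2048.38300
γ₁ = μ₃/σ³ = -4752.385 / 2048.38300 ≈ -2.3201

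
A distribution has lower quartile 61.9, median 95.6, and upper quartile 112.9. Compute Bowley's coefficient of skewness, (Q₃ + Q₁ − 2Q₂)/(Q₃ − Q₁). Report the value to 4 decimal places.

-0.3216

numerator: Q₃ + Q₁ − 2Q₂ = 112.9 + 61.9 − 2×95.6 = -16.4000
denominator: Q₃ − Q₁ = 112.9 − 61.9 = 51.0000
Bowley skewness = -16.4000 / 51.0000 ≈ -0.3216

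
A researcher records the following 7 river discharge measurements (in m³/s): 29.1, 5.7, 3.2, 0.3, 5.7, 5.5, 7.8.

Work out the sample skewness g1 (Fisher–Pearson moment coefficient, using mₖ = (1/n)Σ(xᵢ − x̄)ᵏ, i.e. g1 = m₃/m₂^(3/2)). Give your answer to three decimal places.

x̄ = (29.1 + 5.7 + 3.2 + 0.3 + 5.7 + 5.5 + 7.8) / 7 = 8.1857
deviations (xᵢ − x̄): 20.9143, -2.4857, -4.9857, -7.8857, -2.4857, -2.6857, -0.3857
Σ(xᵢ − x̄)² = 544.1686 ⇒ m₂ = 544.1686/7 = 77.73837
Σ(xᵢ − x̄)³ = 8483.6145 ⇒ m₃ = 8483.6145/7 = 1211.94493
m₂^(3/2) = 77.73837^(1.5) = 685.41424
g1 = m₃ / m₂^(3/2) = 1211.94493 / 685.41424 ≈ 1.768

1.768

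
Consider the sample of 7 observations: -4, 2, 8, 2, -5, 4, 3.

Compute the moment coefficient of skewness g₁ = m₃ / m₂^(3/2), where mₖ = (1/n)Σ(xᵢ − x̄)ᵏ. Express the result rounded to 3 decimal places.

-0.232

x̄ = (-4 + 2 + 8 + 2 - 5 + 4 + 3) / 7 = 1.4286
deviations (xᵢ − x̄): -5.4286, 0.5714, 6.5714, 0.5714, -6.4286, 2.5714, 1.5714
Σ(xᵢ − x̄)² = 123.7143 ⇒ m₂ = 123.7143/7 = 17.67347
Σ(xᵢ − x̄)³ = -120.6122 ⇒ m₃ = -120.6122/7 = -17.23032
m₂^(3/2) = 17.67347^(1.5) = 74.29896
g₁ = m₃ / m₂^(3/2) = -17.23032 / 74.29896 ≈ -0.232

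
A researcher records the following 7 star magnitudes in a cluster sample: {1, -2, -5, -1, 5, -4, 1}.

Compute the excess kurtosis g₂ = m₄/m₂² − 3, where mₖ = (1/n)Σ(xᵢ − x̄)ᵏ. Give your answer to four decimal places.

x̄ = -0.7143
Σ(xᵢ − x̄)² = 69.4286 ⇒ m₂ = 9.91837
Σ(xᵢ − x̄)⁴ = 1540.1458 ⇒ m₄ = 220.02082
m₂² = 98.37401
g₂ = m₄/m₂² − 3 = 2.23657 − 3 ≈ -0.7634

-0.7634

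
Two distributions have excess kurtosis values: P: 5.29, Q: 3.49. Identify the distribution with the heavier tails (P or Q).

Higher excess kurtosis ⇒ heavier tails relative to the normal distribution.
5.29 vs 3.49: the larger is 5.29, so P has heavier tails.

P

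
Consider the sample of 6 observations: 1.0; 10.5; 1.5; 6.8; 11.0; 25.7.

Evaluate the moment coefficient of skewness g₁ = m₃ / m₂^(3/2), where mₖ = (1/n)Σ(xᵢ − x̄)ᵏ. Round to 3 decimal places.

0.951

x̄ = (1.0 + 10.5 + 1.5 + 6.8 + 11.0 + 25.7) / 6 = 9.4167
deviations (xᵢ − x̄): -8.4167, 1.0833, -7.9167, -2.6167, 1.5833, 16.2833
Σ(xᵢ − x̄)² = 409.1883 ⇒ m₂ = 409.1883/6 = 68.19806
Σ(xᵢ − x̄)³ = 3212.3956 ⇒ m₃ = 3212.3956/6 = 535.39926
m₂^(3/2) = 68.19806^(1.5) = 563.19396
g₁ = m₃ / m₂^(3/2) = 535.39926 / 563.19396 ≈ 0.951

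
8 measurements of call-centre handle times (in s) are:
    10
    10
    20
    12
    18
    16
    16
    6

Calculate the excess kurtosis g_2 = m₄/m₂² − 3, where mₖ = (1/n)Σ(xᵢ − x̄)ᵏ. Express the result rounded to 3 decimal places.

x̄ = 13.5000
Σ(xᵢ − x̄)² = 158.0000 ⇒ m₂ = 19.75000
Σ(xᵢ − x̄)⁴ = 5742.5000 ⇒ m₄ = 717.81250
m₂² = 390.06250
g_2 = m₄/m₂² − 3 = 1.84025 − 3 ≈ -1.160

-1.160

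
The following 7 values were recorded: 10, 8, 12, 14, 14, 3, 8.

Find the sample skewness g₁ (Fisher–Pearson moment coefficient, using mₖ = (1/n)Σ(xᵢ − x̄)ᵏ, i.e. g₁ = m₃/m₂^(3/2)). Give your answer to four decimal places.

-0.5416

x̄ = (10 + 8 + 12 + 14 + 14 + 3 + 8) / 7 = 9.8571
deviations (xᵢ − x̄): 0.1429, -1.8571, 2.1429, 4.1429, 4.1429, -6.8571, -1.8571
Σ(xᵢ − x̄)² = 92.8571 ⇒ m₂ = 92.8571/7 = 13.26531
Σ(xᵢ − x̄)³ = -183.1837 ⇒ m₃ = -183.1837/7 = -26.16910
m₂^(3/2) = 13.26531^(1.5) = 48.31432
g₁ = m₃ / m₂^(3/2) = -26.16910 / 48.31432 ≈ -0.5416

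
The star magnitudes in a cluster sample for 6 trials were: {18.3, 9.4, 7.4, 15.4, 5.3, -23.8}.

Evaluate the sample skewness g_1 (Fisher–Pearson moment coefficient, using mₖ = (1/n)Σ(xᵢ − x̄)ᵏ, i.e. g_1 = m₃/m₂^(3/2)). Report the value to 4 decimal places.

-1.3668

x̄ = (18.3 + 9.4 + 7.4 + 15.4 + 5.3 - 23.8) / 6 = 5.3333
deviations (xᵢ − x̄): 12.9667, 4.0667, 2.0667, 10.0667, -0.0333, -29.1333
Σ(xᵢ − x̄)² = 1139.0333 ⇒ m₂ = 1139.0333/6 = 189.83889
Σ(xᵢ − x̄)³ = -21450.5916 ⇒ m₃ = -21450.5916/6 = -3575.09859
m₂^(3/2) = 189.83889^(1.5) = 2615.63882
g_1 = m₃ / m₂^(3/2) = -3575.09859 / 2615.63882 ≈ -1.3668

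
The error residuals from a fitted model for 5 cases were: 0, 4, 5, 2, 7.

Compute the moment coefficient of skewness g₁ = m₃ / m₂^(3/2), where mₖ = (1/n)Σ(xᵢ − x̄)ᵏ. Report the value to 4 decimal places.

x̄ = (0 + 4 + 5 + 2 + 7) / 5 = 3.6000
deviations (xᵢ − x̄): -3.6000, 0.4000, 1.4000, -1.6000, 3.4000
Σ(xᵢ − x̄)² = 29.2000 ⇒ m₂ = 29.2000/5 = 5.84000
Σ(xᵢ − x̄)³ = -8.6400 ⇒ m₃ = -8.6400/5 = -1.72800
m₂^(3/2) = 5.84000^(1.5) = 14.11300
g₁ = m₃ / m₂^(3/2) = -1.72800 / 14.11300 ≈ -0.1224

-0.1224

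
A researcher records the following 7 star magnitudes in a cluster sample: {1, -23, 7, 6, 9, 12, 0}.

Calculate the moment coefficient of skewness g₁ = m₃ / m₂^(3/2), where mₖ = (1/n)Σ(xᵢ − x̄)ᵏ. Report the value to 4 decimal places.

-1.5114

x̄ = (1 - 23 + 7 + 6 + 9 + 12 + 0) / 7 = 1.7143
deviations (xᵢ − x̄): -0.7143, -24.7143, 5.2857, 4.2857, 7.2857, 10.2857, -1.7143
Σ(xᵢ − x̄)² = 819.4286 ⇒ m₂ = 819.4286/7 = 117.06122
Σ(xᵢ − x̄)³ = -13399.4694 ⇒ m₃ = -13399.4694/7 = -1914.20991
m₂^(3/2) = 117.06122^(1.5) = 1266.54199
g₁ = m₃ / m₂^(3/2) = -1914.20991 / 1266.54199 ≈ -1.5114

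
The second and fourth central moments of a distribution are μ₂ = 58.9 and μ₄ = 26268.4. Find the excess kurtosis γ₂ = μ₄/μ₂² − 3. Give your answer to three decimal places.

μ₂² = 58.9² = 3469.21000
μ₄/μ₂² = 26268.4 / 3469.21000 = 7.57187
γ₂ = 7.57187 − 3 ≈ 4.572

4.572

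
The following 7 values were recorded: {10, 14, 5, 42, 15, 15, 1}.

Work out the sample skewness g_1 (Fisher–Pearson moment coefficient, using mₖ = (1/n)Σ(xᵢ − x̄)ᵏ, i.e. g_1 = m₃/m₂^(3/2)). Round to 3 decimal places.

x̄ = (10 + 14 + 5 + 42 + 15 + 15 + 1) / 7 = 14.5714
deviations (xᵢ − x̄): -4.5714, -0.5714, -9.5714, 27.4286, 0.4286, 0.4286, -13.5714
Σ(xᵢ − x̄)² = 1049.7143 ⇒ m₂ = 1049.7143/7 = 149.95918
Σ(xᵢ − x̄)³ = 17163.1837 ⇒ m₃ = 17163.1837/7 = 2451.88338
m₂^(3/2) = 149.95918^(1.5) = 1836.36751
g_1 = m₃ / m₂^(3/2) = 2451.88338 / 1836.36751 ≈ 1.335

1.335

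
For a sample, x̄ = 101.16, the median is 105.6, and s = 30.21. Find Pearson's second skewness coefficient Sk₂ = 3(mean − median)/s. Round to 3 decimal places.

-0.441

Sk₂ = 3(101.16 − 105.6) / 30.21 = 3 × -4.4400 / 30.21
    = -13.3200 / 30.21 ≈ -0.441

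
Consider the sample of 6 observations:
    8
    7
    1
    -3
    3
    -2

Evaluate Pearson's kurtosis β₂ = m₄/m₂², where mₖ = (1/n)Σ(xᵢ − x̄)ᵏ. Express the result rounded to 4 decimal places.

x̄ = 2.3333
Σ(xᵢ − x̄)² = 103.3333 ⇒ m₂ = 17.22222
Σ(xᵢ − x̄)⁴ = 2670.4444 ⇒ m₄ = 445.07407
m₂² = 296.60494
β₂ = m₄/m₂² = 445.07407 / 296.60494 ≈ 1.5006

1.5006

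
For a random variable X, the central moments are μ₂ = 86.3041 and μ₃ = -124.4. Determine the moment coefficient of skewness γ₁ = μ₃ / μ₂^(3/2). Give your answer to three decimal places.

σ = √μ₂ = √86.3041 = 9.29000
σ³ = μ₂^(3/2) = 801.76509
γ₁ = μ₃/σ³ = -124.4 / 801.76509 ≈ -0.155

-0.155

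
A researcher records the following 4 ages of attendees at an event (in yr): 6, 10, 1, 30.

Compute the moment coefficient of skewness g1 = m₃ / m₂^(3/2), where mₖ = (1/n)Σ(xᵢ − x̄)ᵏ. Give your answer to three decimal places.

0.870

x̄ = (6 + 10 + 1 + 30) / 4 = 11.7500
deviations (xᵢ − x̄): -5.7500, -1.7500, -10.7500, 18.2500
Σ(xᵢ − x̄)² = 484.7500 ⇒ m₂ = 484.7500/4 = 121.18750
Σ(xᵢ − x̄)³ = 4640.6250 ⇒ m₃ = 4640.6250/4 = 1160.15625
m₂^(3/2) = 121.18750^(1.5) = 1334.09495
g1 = m₃ / m₂^(3/2) = 1160.15625 / 1334.09495 ≈ 0.870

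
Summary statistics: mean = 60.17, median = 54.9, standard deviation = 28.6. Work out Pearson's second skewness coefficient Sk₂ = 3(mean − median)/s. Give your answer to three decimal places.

Sk₂ = 3(60.17 − 54.9) / 28.6 = 3 × 5.2700 / 28.6
    = 15.8100 / 28.6 ≈ 0.553

0.553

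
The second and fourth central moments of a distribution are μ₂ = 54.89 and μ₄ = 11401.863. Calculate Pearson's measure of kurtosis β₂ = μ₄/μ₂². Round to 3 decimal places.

3.784

μ₂² = 54.89² = 3012.91210
μ₄/μ₂² = 11401.863 / 3012.91210 = 3.78433
β₂ ≈ 3.784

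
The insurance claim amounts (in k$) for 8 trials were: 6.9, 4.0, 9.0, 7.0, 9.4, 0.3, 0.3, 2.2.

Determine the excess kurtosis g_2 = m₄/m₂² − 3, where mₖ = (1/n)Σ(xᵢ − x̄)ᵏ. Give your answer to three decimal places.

-1.542

x̄ = 4.8875
Σ(xᵢ − x̄)² = 95.8888 ⇒ m₂ = 11.98609
Σ(xᵢ − x̄)⁴ = 1675.5791 ⇒ m₄ = 209.44739
m₂² = 143.66644
g_2 = m₄/m₂² − 3 = 1.45787 − 3 ≈ -1.542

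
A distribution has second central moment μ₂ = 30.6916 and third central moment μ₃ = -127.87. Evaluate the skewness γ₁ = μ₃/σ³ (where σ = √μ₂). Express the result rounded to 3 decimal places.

σ = √μ₂ = √30.6916 = 5.54000
σ³ = μ₂^(3/2) = 170.03146
γ₁ = μ₃/σ³ = -127.87 / 170.03146 ≈ -0.752

-0.752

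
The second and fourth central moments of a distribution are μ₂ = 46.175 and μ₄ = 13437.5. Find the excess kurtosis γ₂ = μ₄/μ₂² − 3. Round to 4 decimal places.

μ₂² = 46.175² = 2132.13062
μ₄/μ₂² = 13437.5 / 2132.13062 = 6.30238
γ₂ = 6.30238 − 3 ≈ 3.3024

3.3024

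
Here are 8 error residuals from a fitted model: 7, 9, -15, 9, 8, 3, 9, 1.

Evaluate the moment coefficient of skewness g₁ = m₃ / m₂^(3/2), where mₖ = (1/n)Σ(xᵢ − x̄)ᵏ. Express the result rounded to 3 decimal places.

-1.729

x̄ = (7 + 9 - 15 + 9 + 8 + 3 + 9 + 1) / 8 = 3.8750
deviations (xᵢ − x̄): 3.1250, 5.1250, -18.8750, 5.1250, 4.1250, -0.8750, 5.1250, -2.8750
Σ(xᵢ − x̄)² = 470.8750 ⇒ m₂ = 470.8750/8 = 58.85938
Σ(xᵢ − x̄)³ = -6244.4063 ⇒ m₃ = -6244.4063/8 = -780.55078
m₂^(3/2) = 58.85938^(1.5) = 451.56832
g₁ = m₃ / m₂^(3/2) = -780.55078 / 451.56832 ≈ -1.729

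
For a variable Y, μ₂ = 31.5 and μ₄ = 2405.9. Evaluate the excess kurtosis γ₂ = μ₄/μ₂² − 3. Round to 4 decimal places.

-0.5753

μ₂² = 31.5² = 992.25000
μ₄/μ₂² = 2405.9 / 992.25000 = 2.42469
γ₂ = 2.42469 − 3 ≈ -0.5753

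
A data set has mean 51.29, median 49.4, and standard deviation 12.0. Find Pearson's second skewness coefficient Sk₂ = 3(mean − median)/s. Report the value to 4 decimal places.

0.4725

Sk₂ = 3(51.29 − 49.4) / 12.0 = 3 × 1.8900 / 12.0
    = 5.6700 / 12.0 ≈ 0.4725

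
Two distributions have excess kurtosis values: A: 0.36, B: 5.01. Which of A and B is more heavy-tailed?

Higher excess kurtosis ⇒ heavier tails relative to the normal distribution.
0.36 vs 5.01: the larger is 5.01, so B has heavier tails.

B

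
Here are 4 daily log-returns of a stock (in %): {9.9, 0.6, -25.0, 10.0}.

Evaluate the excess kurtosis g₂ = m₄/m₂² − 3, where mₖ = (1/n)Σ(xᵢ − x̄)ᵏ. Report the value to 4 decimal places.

-0.8793

x̄ = -1.1250
Σ(xᵢ − x̄)² = 818.3075 ⇒ m₂ = 204.57688
Σ(xᵢ − x̄)⁴ = 355019.1515 ⇒ m₄ = 88754.78786
m₂² = 41851.69778
g₂ = m₄/m₂² − 3 = 2.12070 − 3 ≈ -0.8793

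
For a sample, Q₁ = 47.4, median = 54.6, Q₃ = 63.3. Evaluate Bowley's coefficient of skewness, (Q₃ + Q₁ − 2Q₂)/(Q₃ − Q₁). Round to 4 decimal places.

0.0943

numerator: Q₃ + Q₁ − 2Q₂ = 63.3 + 47.4 − 2×54.6 = 1.5000
denominator: Q₃ − Q₁ = 63.3 − 47.4 = 15.9000
Bowley skewness = 1.5000 / 15.9000 ≈ 0.0943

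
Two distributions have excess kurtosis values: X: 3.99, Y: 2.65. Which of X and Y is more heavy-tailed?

X

Higher excess kurtosis ⇒ heavier tails relative to the normal distribution.
3.99 vs 2.65: the larger is 3.99, so X has heavier tails.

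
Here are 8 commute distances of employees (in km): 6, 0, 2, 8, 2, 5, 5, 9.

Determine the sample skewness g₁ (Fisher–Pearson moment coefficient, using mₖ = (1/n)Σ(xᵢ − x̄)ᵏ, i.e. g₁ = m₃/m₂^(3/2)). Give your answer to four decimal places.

x̄ = (6 + 0 + 2 + 8 + 2 + 5 + 5 + 9) / 8 = 4.6250
deviations (xᵢ − x̄): 1.3750, -4.6250, -2.6250, 3.3750, -2.6250, 0.3750, 0.3750, 4.3750
Σ(xᵢ − x̄)² = 67.8750 ⇒ m₂ = 67.8750/8 = 8.48438
Σ(xᵢ − x̄)³ = -10.2188 ⇒ m₃ = -10.2188/8 = -1.27734
m₂^(3/2) = 8.48438^(1.5) = 24.71325
g₁ = m₃ / m₂^(3/2) = -1.27734 / 24.71325 ≈ -0.0517

-0.0517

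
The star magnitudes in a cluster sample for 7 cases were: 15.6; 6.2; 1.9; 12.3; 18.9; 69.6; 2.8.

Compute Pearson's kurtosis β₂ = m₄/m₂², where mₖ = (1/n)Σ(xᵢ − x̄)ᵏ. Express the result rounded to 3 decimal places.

4.502

x̄ = 18.1857
Σ(xᵢ − x̄)² = 3330.8686 ⇒ m₂ = 475.83837
Σ(xᵢ − x̄)⁴ = 7135978.6141 ⇒ m₄ = 1019425.51629
m₂² = 226422.15184
β₂ = m₄/m₂² = 1019425.51629 / 226422.15184 ≈ 4.502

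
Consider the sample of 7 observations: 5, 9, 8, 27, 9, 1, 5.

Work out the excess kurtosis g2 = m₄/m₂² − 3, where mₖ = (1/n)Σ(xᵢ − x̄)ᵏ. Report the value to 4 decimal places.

1.2157

x̄ = 9.1429
Σ(xᵢ − x̄)² = 420.8571 ⇒ m₂ = 60.12245
Σ(xᵢ − x̄)⁴ = 106670.2566 ⇒ m₄ = 15238.60808
m₂² = 3614.70887
g2 = m₄/m₂² − 3 = 4.21572 − 3 ≈ 1.2157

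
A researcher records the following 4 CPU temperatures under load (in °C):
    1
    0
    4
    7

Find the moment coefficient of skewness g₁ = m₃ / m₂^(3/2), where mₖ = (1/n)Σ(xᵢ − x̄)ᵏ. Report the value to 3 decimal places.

0.365

x̄ = (1 + 0 + 4 + 7) / 4 = 3.0000
deviations (xᵢ − x̄): -2.0000, -3.0000, 1.0000, 4.0000
Σ(xᵢ − x̄)² = 30.0000 ⇒ m₂ = 30.0000/4 = 7.50000
Σ(xᵢ − x̄)³ = 30.0000 ⇒ m₃ = 30.0000/4 = 7.50000
m₂^(3/2) = 7.50000^(1.5) = 20.53960
g₁ = m₃ / m₂^(3/2) = 7.50000 / 20.53960 ≈ 0.365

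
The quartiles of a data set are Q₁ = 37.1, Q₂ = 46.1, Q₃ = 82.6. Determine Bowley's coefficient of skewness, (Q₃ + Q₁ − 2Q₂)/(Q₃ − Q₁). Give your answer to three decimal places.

0.604

numerator: Q₃ + Q₁ − 2Q₂ = 82.6 + 37.1 − 2×46.1 = 27.5000
denominator: Q₃ − Q₁ = 82.6 − 37.1 = 45.5000
Bowley skewness = 27.5000 / 45.5000 ≈ 0.604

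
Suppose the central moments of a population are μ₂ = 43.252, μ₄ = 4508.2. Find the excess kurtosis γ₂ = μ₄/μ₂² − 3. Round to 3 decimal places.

-0.590

μ₂² = 43.252² = 1870.73550
μ₄/μ₂² = 4508.2 / 1870.73550 = 2.40985
γ₂ = 2.40985 − 3 ≈ -0.590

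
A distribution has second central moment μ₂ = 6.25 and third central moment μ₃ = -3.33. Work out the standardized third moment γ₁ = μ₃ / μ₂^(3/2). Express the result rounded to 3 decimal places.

σ = √μ₂ = √6.25 = 2.50000
σ³ = μ₂^(3/2) = 15.62500
γ₁ = μ₃/σ³ = -3.33 / 15.62500 ≈ -0.213

-0.213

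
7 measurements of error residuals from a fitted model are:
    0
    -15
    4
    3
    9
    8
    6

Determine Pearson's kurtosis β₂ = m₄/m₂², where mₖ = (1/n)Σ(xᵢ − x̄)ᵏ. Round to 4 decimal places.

x̄ = 2.1429
Σ(xᵢ − x̄)² = 398.8571 ⇒ m₂ = 56.97959
Σ(xᵢ − x̄)⁴ = 90006.7055 ⇒ m₄ = 12858.10079
m₂² = 3246.67389
β₂ = m₄/m₂² = 12858.10079 / 3246.67389 ≈ 3.9604

3.9604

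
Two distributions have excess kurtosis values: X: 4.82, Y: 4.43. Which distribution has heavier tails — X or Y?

X

Higher excess kurtosis ⇒ heavier tails relative to the normal distribution.
4.82 vs 4.43: the larger is 4.82, so X has heavier tails.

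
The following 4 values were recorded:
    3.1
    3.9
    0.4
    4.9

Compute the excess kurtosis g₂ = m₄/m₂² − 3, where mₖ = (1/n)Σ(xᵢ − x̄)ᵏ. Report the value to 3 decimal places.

x̄ = 3.0750
Σ(xᵢ − x̄)² = 11.1675 ⇒ m₂ = 2.79188
Σ(xᵢ − x̄)⁴ = 62.7593 ⇒ m₄ = 15.68982
m₂² = 7.79457
g₂ = m₄/m₂² − 3 = 2.01292 − 3 ≈ -0.987

-0.987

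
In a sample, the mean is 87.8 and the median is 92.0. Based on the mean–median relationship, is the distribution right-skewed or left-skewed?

left-skewed

mean − median = 87.8 − 92.0 = -4.2
mean < median ⇒ the longer tail is on the left ⇒ left-skewed (negatively skewed).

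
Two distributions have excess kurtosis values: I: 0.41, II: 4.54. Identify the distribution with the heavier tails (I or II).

II

Higher excess kurtosis ⇒ heavier tails relative to the normal distribution.
0.41 vs 4.54: the larger is 4.54, so II has heavier tails.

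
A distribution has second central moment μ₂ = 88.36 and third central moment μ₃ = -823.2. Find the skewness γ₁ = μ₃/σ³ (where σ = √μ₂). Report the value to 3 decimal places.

σ = √μ₂ = √88.36 = 9.40000
σ³ = μ₂^(3/2) = 830.58400
γ₁ = μ₃/σ³ = -823.2 / 830.58400 ≈ -0.991

-0.991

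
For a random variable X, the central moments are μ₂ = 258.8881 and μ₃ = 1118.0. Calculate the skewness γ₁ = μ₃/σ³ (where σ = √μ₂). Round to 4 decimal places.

σ = √μ₂ = √258.8881 = 16.09000
σ³ = μ₂^(3/2) = 4165.50953
γ₁ = μ₃/σ³ = 1118.0 / 4165.50953 ≈ 0.2684

0.2684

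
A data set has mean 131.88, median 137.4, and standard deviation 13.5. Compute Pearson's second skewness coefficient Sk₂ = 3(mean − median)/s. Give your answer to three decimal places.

Sk₂ = 3(131.88 − 137.4) / 13.5 = 3 × -5.5200 / 13.5
    = -16.5600 / 13.5 ≈ -1.227

-1.227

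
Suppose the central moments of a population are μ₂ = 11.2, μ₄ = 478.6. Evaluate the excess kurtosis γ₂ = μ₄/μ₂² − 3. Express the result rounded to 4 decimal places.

0.8154

μ₂² = 11.2² = 125.44000
μ₄/μ₂² = 478.6 / 125.44000 = 3.81537
γ₂ = 3.81537 − 3 ≈ 0.8154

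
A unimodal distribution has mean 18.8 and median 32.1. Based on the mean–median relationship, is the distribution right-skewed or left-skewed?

mean − median = 18.8 − 32.1 = -13.3
mean < median ⇒ the longer tail is on the left ⇒ left-skewed (negatively skewed).

left-skewed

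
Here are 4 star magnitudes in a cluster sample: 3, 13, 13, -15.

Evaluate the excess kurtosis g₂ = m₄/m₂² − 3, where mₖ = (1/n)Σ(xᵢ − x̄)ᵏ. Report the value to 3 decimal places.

x̄ = 3.5000
Σ(xᵢ − x̄)² = 523.0000 ⇒ m₂ = 130.75000
Σ(xᵢ − x̄)⁴ = 133425.2500 ⇒ m₄ = 33356.31250
m₂² = 17095.56250
g₂ = m₄/m₂² − 3 = 1.95117 − 3 ≈ -1.049

-1.049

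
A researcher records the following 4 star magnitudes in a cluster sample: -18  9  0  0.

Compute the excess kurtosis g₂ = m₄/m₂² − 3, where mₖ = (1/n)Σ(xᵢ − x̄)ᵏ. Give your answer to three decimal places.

x̄ = -2.2500
Σ(xᵢ − x̄)² = 384.7500 ⇒ m₂ = 96.18750
Σ(xᵢ − x̄)⁴ = 77604.3281 ⇒ m₄ = 19401.08203
m₂² = 9252.03516
g₂ = m₄/m₂² − 3 = 2.09695 − 3 ≈ -0.903

-0.903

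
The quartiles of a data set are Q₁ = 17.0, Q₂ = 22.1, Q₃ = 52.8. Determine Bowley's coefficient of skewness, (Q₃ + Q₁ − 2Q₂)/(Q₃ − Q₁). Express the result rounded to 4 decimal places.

numerator: Q₃ + Q₁ − 2Q₂ = 52.8 + 17.0 − 2×22.1 = 25.6000
denominator: Q₃ − Q₁ = 52.8 − 17.0 = 35.8000
Bowley skewness = 25.6000 / 35.8000 ≈ 0.7151

0.7151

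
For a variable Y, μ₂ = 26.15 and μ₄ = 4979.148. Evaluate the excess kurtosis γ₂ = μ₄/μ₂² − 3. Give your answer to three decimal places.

4.281

μ₂² = 26.15² = 683.82250
μ₄/μ₂² = 4979.148 / 683.82250 = 7.28135
γ₂ = 7.28135 − 3 ≈ 4.281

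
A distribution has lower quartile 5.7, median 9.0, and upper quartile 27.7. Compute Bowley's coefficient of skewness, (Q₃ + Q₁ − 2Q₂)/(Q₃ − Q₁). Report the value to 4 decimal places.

0.7000

numerator: Q₃ + Q₁ − 2Q₂ = 27.7 + 5.7 − 2×9.0 = 15.4000
denominator: Q₃ − Q₁ = 27.7 − 5.7 = 22.0000
Bowley skewness = 15.4000 / 22.0000 ≈ 0.7000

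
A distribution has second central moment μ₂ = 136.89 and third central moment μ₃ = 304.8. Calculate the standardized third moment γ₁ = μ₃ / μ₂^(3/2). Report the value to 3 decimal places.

σ = √μ₂ = √136.89 = 11.70000
σ³ = μ₂^(3/2) = 1601.61300
γ₁ = μ₃/σ³ = 304.8 / 1601.61300 ≈ 0.190

0.190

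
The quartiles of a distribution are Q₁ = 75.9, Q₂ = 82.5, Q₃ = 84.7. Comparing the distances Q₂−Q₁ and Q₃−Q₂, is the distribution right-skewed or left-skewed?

left-skewed

Q₂ − Q₁ = 6.6;  Q₃ − Q₂ = 2.2
Q₂ − Q₁ > Q₃ − Q₂ ⇒ the lower half is more spread out ⇒ left-skewed.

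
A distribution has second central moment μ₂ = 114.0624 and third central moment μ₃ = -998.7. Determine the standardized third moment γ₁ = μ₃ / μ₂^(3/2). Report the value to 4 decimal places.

σ = √μ₂ = √114.0624 = 10.68000
σ³ = μ₂^(3/2) = 1218.18643
γ₁ = μ₃/σ³ = -998.7 / 1218.18643 ≈ -0.8198

-0.8198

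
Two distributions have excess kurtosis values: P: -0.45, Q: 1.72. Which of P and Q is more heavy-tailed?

Q

Higher excess kurtosis ⇒ heavier tails relative to the normal distribution.
-0.45 vs 1.72: the larger is 1.72, so Q has heavier tails. (Q is leptokurtic — heavier-than-normal tails; the other is platykurtic.)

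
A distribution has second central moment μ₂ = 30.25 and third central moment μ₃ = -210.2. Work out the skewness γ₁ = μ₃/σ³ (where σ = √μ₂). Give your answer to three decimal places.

-1.263

σ = √μ₂ = √30.25 = 5.50000
σ³ = μ₂^(3/2) = 166.37500
γ₁ = μ₃/σ³ = -210.2 / 166.37500 ≈ -1.263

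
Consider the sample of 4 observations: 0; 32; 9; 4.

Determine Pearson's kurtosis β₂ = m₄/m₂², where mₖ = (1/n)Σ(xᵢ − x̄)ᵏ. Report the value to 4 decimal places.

x̄ = 11.2500
Σ(xᵢ − x̄)² = 614.7500 ⇒ m₂ = 153.68750
Σ(xᵢ − x̄)⁴ = 204190.5781 ⇒ m₄ = 51047.64453
m₂² = 23619.84766
β₂ = m₄/m₂² = 51047.64453 / 23619.84766 ≈ 2.1612

2.1612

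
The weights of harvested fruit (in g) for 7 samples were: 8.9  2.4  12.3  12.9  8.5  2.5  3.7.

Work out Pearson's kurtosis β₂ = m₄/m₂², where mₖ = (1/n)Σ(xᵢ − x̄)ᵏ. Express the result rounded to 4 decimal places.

1.3966

x̄ = 7.3143
Σ(xᵢ − x̄)² = 120.3686 ⇒ m₂ = 17.19551
Σ(xᵢ − x̄)⁴ = 2890.7050 ⇒ m₄ = 412.95786
m₂² = 295.68557
β₂ = m₄/m₂² = 412.95786 / 295.68557 ≈ 1.3966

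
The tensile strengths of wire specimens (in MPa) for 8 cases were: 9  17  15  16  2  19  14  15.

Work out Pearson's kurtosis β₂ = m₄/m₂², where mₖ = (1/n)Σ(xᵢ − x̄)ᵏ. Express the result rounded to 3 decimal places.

x̄ = 13.3750
Σ(xᵢ − x̄)² = 205.8750 ⇒ m₂ = 25.73438
Σ(xᵢ − x̄)⁴ = 18343.6816 ⇒ m₄ = 2292.96021
m₂² = 662.25806
β₂ = m₄/m₂² = 2292.96021 / 662.25806 ≈ 3.462

3.462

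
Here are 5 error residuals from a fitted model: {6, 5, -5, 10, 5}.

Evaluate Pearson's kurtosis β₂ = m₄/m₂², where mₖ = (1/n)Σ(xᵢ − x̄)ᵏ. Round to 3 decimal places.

x̄ = 4.2000
Σ(xᵢ − x̄)² = 122.8000 ⇒ m₂ = 24.56000
Σ(xᵢ − x̄)⁴ = 8306.8960 ⇒ m₄ = 1661.37920
m₂² = 603.19360
β₂ = m₄/m₂² = 1661.37920 / 603.19360 ≈ 2.754

2.754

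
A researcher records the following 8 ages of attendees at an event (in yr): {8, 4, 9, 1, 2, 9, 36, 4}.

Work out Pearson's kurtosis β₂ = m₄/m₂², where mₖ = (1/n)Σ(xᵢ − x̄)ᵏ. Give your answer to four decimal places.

5.3183

x̄ = 9.1250
Σ(xᵢ − x̄)² = 892.8750 ⇒ m₂ = 111.60938
Σ(xᵢ − x̄)⁴ = 529984.2129 ⇒ m₄ = 66248.02661
m₂² = 12456.65259
β₂ = m₄/m₂² = 66248.02661 / 12456.65259 ≈ 5.3183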